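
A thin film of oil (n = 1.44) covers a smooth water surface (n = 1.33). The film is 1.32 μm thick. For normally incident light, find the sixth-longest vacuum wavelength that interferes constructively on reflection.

Ray reflecting at the top interface goes from n = 1.0 toward n = 1.44: a half-wave phase shift.
Bottom surface (1.44 → 1.33): reflection off a lower-index medium gives no phase shift.
Net: one phase inversion between the two reflected rays.
With one net inversion, constructive interference in reflection requires 2 n t = (m + ½) λ.
λ = 2 n t / (m + ½). The sixth-longest wavelength is m = 5: λ = 2 × 1.44 × 1320 / 5.50 = 691 nm.

691 nm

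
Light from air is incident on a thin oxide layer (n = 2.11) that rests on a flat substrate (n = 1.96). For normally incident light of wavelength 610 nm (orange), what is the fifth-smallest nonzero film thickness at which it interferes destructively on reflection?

723 nm

Ray reflecting at the top interface goes from n = 1.0 toward n = 2.11: a half-wave phase shift.
Bottom surface (2.11 → 1.96): reflection off a lower-index medium gives no phase shift.
Net: one phase inversion between the two reflected rays.
With one net inversion, destructive interference in reflection requires 2 n t = m λ.
The fifth-smallest nonzero thickness corresponds to m = 5: t = m λ / (2 n) = 5.00 × 610 / (2 × 2.11) = 723 nm.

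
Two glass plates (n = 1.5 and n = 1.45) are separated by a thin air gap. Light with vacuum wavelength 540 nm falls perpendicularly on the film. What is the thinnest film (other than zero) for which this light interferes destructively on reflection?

270 nm

At the upper boundary (n = 1.5 to n = 1.0) the reflected ray undergoes no phase shift.
Bottom surface (1.0 → 1.45): reflection off a higher-index medium gives a half-wave phase shift.
Exactly one π shift → a net half-wave offset.
So the condition for destructive reflection is 2 n t = m λ.
Minimum nonzero at m = 1: t = λ / (2 n) = 540 / (2 × 1.0) = 270 nm.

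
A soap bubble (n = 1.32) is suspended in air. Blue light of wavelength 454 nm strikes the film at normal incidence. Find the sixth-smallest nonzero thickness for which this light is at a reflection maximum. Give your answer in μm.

0.946 μm

Top surface (1.0 → 1.32): reflection off a higher-index medium gives a half-wave phase shift.
At the lower boundary (n = 1.32 to n = 1.0) the reflected ray undergoes no phase shift.
The two reflections differ by half a wavelength.
With one net inversion, constructive interference in reflection requires 2 n t = (m + ½) λ.
The sixth-smallest nonzero thickness corresponds to m = 5: t = (m + ½) λ / (2 n) = 5.50 × 454 / (2 × 1.32) = 946 nm.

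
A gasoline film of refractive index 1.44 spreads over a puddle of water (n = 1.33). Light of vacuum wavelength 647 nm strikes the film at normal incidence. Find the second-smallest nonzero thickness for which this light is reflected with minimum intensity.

At the upper boundary (n = 1.0 to n = 1.44) the reflected ray undergoes a half-wave phase shift.
Ray reflecting at the bottom interface goes from n = 1.44 toward n = 1.33: no phase shift.
The two reflections differ by half a wavelength.
So the condition for destructive reflection is 2 n t = m λ.
The second-smallest nonzero thickness corresponds to m = 2: t = m λ / (2 n) = 2.00 × 647 / (2 × 1.44) = 449 nm.

449 nm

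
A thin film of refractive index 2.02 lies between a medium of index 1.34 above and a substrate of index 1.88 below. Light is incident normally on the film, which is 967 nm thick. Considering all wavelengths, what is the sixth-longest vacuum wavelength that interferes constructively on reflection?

At the upper boundary (n = 1.34 to n = 2.02) the reflected ray undergoes a half-wave phase shift.
Bottom surface (2.02 → 1.88): reflection off a lower-index medium gives no phase shift.
Net: one phase inversion between the two reflected rays.
For strong reflection here: 2 n t = (m + ½) λ.
λ = 2 n t / (m + ½). The sixth-longest wavelength is m = 5: λ = 2 × 2.02 × 967 / 5.50 = 710 nm.

710 nm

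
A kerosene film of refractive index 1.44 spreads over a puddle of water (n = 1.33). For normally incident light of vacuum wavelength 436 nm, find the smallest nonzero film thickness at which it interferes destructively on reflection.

At the upper boundary (n = 1.0 to n = 1.44) the reflected ray undergoes a half-wave phase shift.
At the lower boundary (n = 1.44 to n = 1.33) the reflected ray undergoes no phase shift.
The two reflections differ by half a wavelength.
With one net inversion, destructive interference in reflection requires 2 n t = m λ.
Minimum nonzero at m = 1: t = λ / (2 n) = 436 / (2 × 1.44) = 151 nm.

151 nm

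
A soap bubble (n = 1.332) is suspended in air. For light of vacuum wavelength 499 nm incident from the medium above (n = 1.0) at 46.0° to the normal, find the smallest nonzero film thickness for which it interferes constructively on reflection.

111 nm

Top surface (1.0 → 1.332): reflection off a higher-index medium gives a half-wave phase shift.
Bottom surface (1.332 → 1.0): reflection off a lower-index medium gives no phase shift.
Exactly one π shift → a net half-wave offset.
With one net inversion, constructive interference in reflection requires 2 n t cos θ_r = (m + ½) λ.
Snell's law: 1.0 sin 46.0° = 1.332 sin θ_r → sin θ_r = 0.540, cos θ_r = 0.842.
Minimum at m = 0: t = λ / (4 n cos θ_r) = 499 / (4 × 1.332 × 0.842) = 111 nm.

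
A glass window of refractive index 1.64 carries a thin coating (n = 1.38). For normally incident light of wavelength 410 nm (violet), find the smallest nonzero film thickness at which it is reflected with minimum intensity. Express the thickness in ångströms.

At the upper boundary (n = 1.0 to n = 1.38) the reflected ray undergoes a half-wave phase shift.
Bottom surface (1.38 → 1.64): reflection off a higher-index medium gives a half-wave phase shift.
Net: no relative phase inversion (both shifts match).
So the condition for destructive reflection is 2 n t = (m + ½) λ.
Minimum at m = 0: t = λ / (4 n) = 410 / (4 × 1.38) = 74.3 nm.

743 Å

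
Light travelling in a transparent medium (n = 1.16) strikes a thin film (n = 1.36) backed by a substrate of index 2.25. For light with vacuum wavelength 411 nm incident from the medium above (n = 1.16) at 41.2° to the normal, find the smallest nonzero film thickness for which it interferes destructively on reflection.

91.3 nm

Ray reflecting at the top interface goes from n = 1.16 toward n = 1.36: a half-wave phase shift.
At the lower boundary (n = 1.36 to n = 2.25) the reflected ray undergoes a half-wave phase shift.
The two reflections carry the same phase change, so no net offset.
With no net inversion, destructive interference in reflection requires 2 n t cos θ_r = (m + ½) λ.
Snell's law: 1.16 sin 41.2° = 1.36 sin θ_r → sin θ_r = 0.562, cos θ_r = 0.827.
Minimum at m = 0: t = λ / (4 n cos θ_r) = 411 / (4 × 1.36 × 0.827) = 91.3 nm.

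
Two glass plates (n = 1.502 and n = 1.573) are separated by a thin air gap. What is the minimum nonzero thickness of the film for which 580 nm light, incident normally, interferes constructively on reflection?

145 nm

Ray reflecting at the top interface goes from n = 1.502 toward n = 1.0: no phase shift.
Ray reflecting at the bottom interface goes from n = 1.0 toward n = 1.573: a half-wave phase shift.
Net: one phase inversion between the two reflected rays.
For maximum reflection here: 2 n t = (m + ½) λ.
Minimum at m = 0: t = λ / (4 n) = 580 / (4 × 1.0) = 145 nm.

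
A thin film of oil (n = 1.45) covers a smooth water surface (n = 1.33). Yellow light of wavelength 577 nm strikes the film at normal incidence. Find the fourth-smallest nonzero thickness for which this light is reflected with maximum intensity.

Ray reflecting at the top interface goes from n = 1.0 toward n = 1.45: a half-wave phase shift.
Ray reflecting at the bottom interface goes from n = 1.45 toward n = 1.33: no phase shift.
The two reflections differ by half a wavelength.
With one net inversion, constructive interference in reflection requires 2 n t = (m + ½) λ.
The fourth-smallest nonzero thickness corresponds to m = 3: t = (m + ½) λ / (2 n) = 3.50 × 577 / (2 × 1.45) = 696 nm.

696 nm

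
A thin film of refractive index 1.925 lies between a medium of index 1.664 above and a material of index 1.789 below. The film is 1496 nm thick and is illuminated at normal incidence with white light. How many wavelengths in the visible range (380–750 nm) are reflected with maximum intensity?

At the upper boundary (n = 1.664 to n = 1.925) the reflected ray undergoes a half-wave phase shift.
Ray reflecting at the bottom interface goes from n = 1.925 toward n = 1.789: no phase shift.
Exactly one π shift → a net half-wave offset.
With one net inversion, constructive interference in reflection requires 2 n t = (m + ½) λ.
λ = 2 n t / (m + ½) = 5760 / (m + ½) nm.
m=7: 768 nm (IR); m=8: 678 nm (visible); m=9: 606 nm (visible); m=10: 549 nm (visible); m=11: 501 nm (visible); m=12: 461 nm (visible); m=13: 427 nm (visible); m=14: 397 nm (visible); m=15: 372 nm (UV).

7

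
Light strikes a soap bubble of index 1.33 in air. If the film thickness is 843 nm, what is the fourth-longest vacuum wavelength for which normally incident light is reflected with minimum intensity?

561 nm

At the upper boundary (n = 1.0 to n = 1.33) the reflected ray undergoes a half-wave phase shift.
At the lower boundary (n = 1.33 to n = 1.0) the reflected ray undergoes no phase shift.
Net: one phase inversion between the two reflected rays.
With one net inversion, destructive interference in reflection requires 2 n t = m λ.
λ = 2 n t / m. The fourth-longest wavelength is m = 4: λ = 2 × 1.33 × 843 / 4.00 = 561 nm.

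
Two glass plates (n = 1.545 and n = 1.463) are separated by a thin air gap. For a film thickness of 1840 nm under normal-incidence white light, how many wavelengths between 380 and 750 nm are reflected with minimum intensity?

5

At the upper boundary (n = 1.545 to n = 1.0) the reflected ray undergoes no phase shift.
Ray reflecting at the bottom interface goes from n = 1.0 toward n = 1.463: a half-wave phase shift.
Net: one phase inversion between the two reflected rays.
For weak reflection here: 2 n t = m λ.
λ = 2 n t / m = 3680 / m nm.
m=4: 920 nm (IR); m=5: 736 nm (visible); m=6: 613 nm (visible); m=7: 526 nm (visible); m=8: 460 nm (visible); m=9: 409 nm (visible); m=10: 368 nm (UV).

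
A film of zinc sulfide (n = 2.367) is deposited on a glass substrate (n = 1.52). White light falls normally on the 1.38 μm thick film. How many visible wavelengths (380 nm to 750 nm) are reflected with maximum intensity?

Ray reflecting at the top interface goes from n = 1.0 toward n = 2.367: a half-wave phase shift.
Ray reflecting at the bottom interface goes from n = 2.367 toward n = 1.52: no phase shift.
The two reflections differ by half a wavelength.
For bright reflection here: 2 n t = (m + ½) λ.
λ = 2 n t / (m + ½) = 6533 / (m + ½) nm.
m=8: 769 nm (IR); m=9: 688 nm (visible); m=10: 622 nm (visible); m=11: 568 nm (visible); m=12: 523 nm (visible); m=13: 484 nm (visible); m=14: 451 nm (visible); m=15: 421 nm (visible); m=16: 396 nm (visible); m=17: 373 nm (UV).

8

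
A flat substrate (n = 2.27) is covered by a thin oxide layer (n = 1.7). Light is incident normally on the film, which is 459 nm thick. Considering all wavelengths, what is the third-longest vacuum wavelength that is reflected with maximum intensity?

At the upper boundary (n = 1.0 to n = 1.7) the reflected ray undergoes a half-wave phase shift.
Ray reflecting at the bottom interface goes from n = 1.7 toward n = 2.27: a half-wave phase shift.
Net: no relative phase inversion (both shifts match).
With no net inversion, constructive interference in reflection requires 2 n t = m λ.
λ = 2 n t / m. The third-longest wavelength is m = 3: λ = 2 × 1.7 × 459 / 3.00 = 520 nm.

520 nm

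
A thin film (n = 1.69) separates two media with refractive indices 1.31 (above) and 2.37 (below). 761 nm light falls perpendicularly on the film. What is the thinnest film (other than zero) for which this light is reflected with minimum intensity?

113 nm

At the upper boundary (n = 1.31 to n = 1.69) the reflected ray undergoes a half-wave phase shift.
At the lower boundary (n = 1.69 to n = 2.37) the reflected ray undergoes a half-wave phase shift.
The two reflections carry the same phase change, so no net offset.
So the condition for destructive reflection is 2 n t = (m + ½) λ.
Minimum at m = 0: t = λ / (4 n) = 761 / (4 × 1.69) = 113 nm.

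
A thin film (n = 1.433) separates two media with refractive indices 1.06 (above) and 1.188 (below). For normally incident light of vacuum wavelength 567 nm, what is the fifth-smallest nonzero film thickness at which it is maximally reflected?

At the upper boundary (n = 1.06 to n = 1.433) the reflected ray undergoes a half-wave phase shift.
Bottom surface (1.433 → 1.188): reflection off a lower-index medium gives no phase shift.
Exactly one π shift → a net half-wave offset.
So the condition for constructive reflection is 2 n t = (m + ½) λ.
The fifth-smallest nonzero thickness corresponds to m = 4: t = (m + ½) λ / (2 n) = 4.50 × 567 / (2 × 1.433) = 890 nm.

890 nm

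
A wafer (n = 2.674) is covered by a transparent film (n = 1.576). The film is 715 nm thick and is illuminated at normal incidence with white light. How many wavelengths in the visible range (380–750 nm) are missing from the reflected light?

3

Top surface (1.0 → 1.576): reflection off a higher-index medium gives a half-wave phase shift.
Bottom surface (1.576 → 2.674): reflection off a higher-index medium gives a half-wave phase shift.
The two reflections carry the same phase change, so no net offset.
With no net inversion, destructive interference in reflection requires 2 n t = (m + ½) λ.
λ = 2 n t / (m + ½) = 2254 / (m + ½) nm.
m=2: 901 nm (IR); m=3: 644 nm (visible); m=4: 501 nm (visible); m=5: 410 nm (visible); m=6: 347 nm (UV).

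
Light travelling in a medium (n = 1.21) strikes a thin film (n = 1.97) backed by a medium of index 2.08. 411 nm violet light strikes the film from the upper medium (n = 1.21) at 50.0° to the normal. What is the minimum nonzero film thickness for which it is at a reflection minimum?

Top surface (1.21 → 1.97): reflection off a higher-index medium gives a half-wave phase shift.
Bottom surface (1.97 → 2.08): reflection off a higher-index medium gives a half-wave phase shift.
Net: no relative phase inversion (both shifts match).
For minimum reflection here: 2 n t cos θ_r = (m + ½) λ.
Snell's law: 1.21 sin 50.0° = 1.97 sin θ_r → sin θ_r = 0.471, cos θ_r = 0.882.
Minimum at m = 0: t = λ / (4 n cos θ_r) = 411 / (4 × 1.97 × 0.882) = 59.1 nm.

59.1 nm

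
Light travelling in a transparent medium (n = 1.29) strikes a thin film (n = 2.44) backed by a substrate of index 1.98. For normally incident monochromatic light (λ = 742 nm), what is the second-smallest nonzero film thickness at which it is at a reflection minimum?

304 nm

At the upper boundary (n = 1.29 to n = 2.44) the reflected ray undergoes a half-wave phase shift.
Bottom surface (2.44 → 1.98): reflection off a lower-index medium gives no phase shift.
Net: one phase inversion between the two reflected rays.
For weak reflection here: 2 n t = m λ.
The second-smallest nonzero thickness corresponds to m = 2: t = m λ / (2 n) = 2.00 × 742 / (2 × 2.44) = 304 nm.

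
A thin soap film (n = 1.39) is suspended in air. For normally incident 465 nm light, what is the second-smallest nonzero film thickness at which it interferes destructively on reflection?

335 nm

Ray reflecting at the top interface goes from n = 1.0 toward n = 1.39: a half-wave phase shift.
Bottom surface (1.39 → 1.0): reflection off a lower-index medium gives no phase shift.
Net: one phase inversion between the two reflected rays.
For dark reflection here: 2 n t = m λ.
The second-smallest nonzero thickness corresponds to m = 2: t = m λ / (2 n) = 2.00 × 465 / (2 × 1.39) = 335 nm.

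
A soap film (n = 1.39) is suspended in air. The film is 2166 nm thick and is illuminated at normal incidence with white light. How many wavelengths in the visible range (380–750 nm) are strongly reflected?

8

At the upper boundary (n = 1.0 to n = 1.39) the reflected ray undergoes a half-wave phase shift.
At the lower boundary (n = 1.39 to n = 1.0) the reflected ray undergoes no phase shift.
Net: one phase inversion between the two reflected rays.
For maximum reflection here: 2 n t = (m + ½) λ.
λ = 2 n t / (m + ½) = 6021 / (m + ½) nm.
m=7: 803 nm (IR); m=8: 708 nm (visible); m=9: 634 nm (visible); m=10: 573 nm (visible); m=11: 524 nm (visible); m=12: 482 nm (visible); m=13: 446 nm (visible); m=14: 415 nm (visible); m=15: 388 nm (visible); m=16: 365 nm (UV).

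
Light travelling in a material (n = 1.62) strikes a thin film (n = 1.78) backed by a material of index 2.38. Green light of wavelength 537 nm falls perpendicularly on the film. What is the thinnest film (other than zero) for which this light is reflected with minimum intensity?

75.4 nm

At the upper boundary (n = 1.62 to n = 1.78) the reflected ray undergoes a half-wave phase shift.
At the lower boundary (n = 1.78 to n = 2.38) the reflected ray undergoes a half-wave phase shift.
The two reflections carry the same phase change, so no net offset.
For dark reflection here: 2 n t = (m + ½) λ.
Minimum at m = 0: t = λ / (4 n) = 537 / (4 × 1.78) = 75.4 nm.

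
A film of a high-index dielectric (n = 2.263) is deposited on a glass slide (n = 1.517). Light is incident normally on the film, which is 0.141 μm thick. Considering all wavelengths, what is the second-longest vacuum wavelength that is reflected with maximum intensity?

At the upper boundary (n = 1.0 to n = 2.263) the reflected ray undergoes a half-wave phase shift.
At the lower boundary (n = 2.263 to n = 1.517) the reflected ray undergoes no phase shift.
Net: one phase inversion between the two reflected rays.
So the condition for constructive reflection is 2 n t = (m + ½) λ.
λ = 2 n t / (m + ½). The second-longest wavelength is m = 1: λ = 2 × 2.263 × 141 / 1.50 = 425 nm.

425 nm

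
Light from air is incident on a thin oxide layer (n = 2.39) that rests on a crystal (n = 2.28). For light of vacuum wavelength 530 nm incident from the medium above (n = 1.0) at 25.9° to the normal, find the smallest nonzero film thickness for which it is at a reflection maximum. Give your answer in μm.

Ray reflecting at the top interface goes from n = 1.0 toward n = 2.39: a half-wave phase shift.
At the lower boundary (n = 2.39 to n = 2.28) the reflected ray undergoes no phase shift.
Net: one phase inversion between the two reflected rays.
So the condition for constructive reflection is 2 n t cos θ_r = (m + ½) λ.
Snell's law: 1.0 sin 25.9° = 2.39 sin θ_r → sin θ_r = 0.183, cos θ_r = 0.983.
Minimum at m = 0: t = λ / (4 n cos θ_r) = 530 / (4 × 2.39 × 0.983) = 56.4 nm.

0.0564 μm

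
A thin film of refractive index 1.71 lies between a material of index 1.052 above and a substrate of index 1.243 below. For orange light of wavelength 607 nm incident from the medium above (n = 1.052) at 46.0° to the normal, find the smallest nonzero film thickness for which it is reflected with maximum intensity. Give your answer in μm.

At the upper boundary (n = 1.052 to n = 1.71) the reflected ray undergoes a half-wave phase shift.
Bottom surface (1.71 → 1.243): reflection off a lower-index medium gives no phase shift.
Exactly one π shift → a net half-wave offset.
So the condition for constructive reflection is 2 n t cos θ_r = (m + ½) λ.
Snell's law: 1.052 sin 46.0° = 1.71 sin θ_r → sin θ_r = 0.443, cos θ_r = 0.897.
Minimum at m = 0: t = λ / (4 n cos θ_r) = 607 / (4 × 1.71 × 0.897) = 99.0 nm.

0.0990 μm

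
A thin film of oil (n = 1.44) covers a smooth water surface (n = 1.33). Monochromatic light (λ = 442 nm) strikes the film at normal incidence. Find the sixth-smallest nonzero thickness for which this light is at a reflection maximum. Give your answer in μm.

0.844 μm

At the upper boundary (n = 1.0 to n = 1.44) the reflected ray undergoes a half-wave phase shift.
Bottom surface (1.44 → 1.33): reflection off a lower-index medium gives no phase shift.
The two reflections differ by half a wavelength.
With one net inversion, constructive interference in reflection requires 2 n t = (m + ½) λ.
The sixth-smallest nonzero thickness corresponds to m = 5: t = (m + ½) λ / (2 n) = 5.50 × 442 / (2 × 1.44) = 844 nm.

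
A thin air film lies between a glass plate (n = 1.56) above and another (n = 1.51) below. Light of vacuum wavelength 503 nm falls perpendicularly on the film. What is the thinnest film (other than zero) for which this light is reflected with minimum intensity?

252 nm

Top surface (1.56 → 1.0): reflection off a lower-index medium gives no phase shift.
Bottom surface (1.0 → 1.51): reflection off a higher-index medium gives a half-wave phase shift.
Exactly one π shift → a net half-wave offset.
So the condition for destructive reflection is 2 n t = m λ.
Minimum nonzero at m = 1: t = λ / (2 n) = 503 / (2 × 1.0) = 252 nm.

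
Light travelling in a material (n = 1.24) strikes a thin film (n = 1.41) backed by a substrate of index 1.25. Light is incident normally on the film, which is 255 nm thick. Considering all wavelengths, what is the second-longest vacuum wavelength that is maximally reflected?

479 nm

Top surface (1.24 → 1.41): reflection off a higher-index medium gives a half-wave phase shift.
At the lower boundary (n = 1.41 to n = 1.25) the reflected ray undergoes no phase shift.
Net: one phase inversion between the two reflected rays.
So the condition for constructive reflection is 2 n t = (m + ½) λ.
λ = 2 n t / (m + ½). The second-longest wavelength is m = 1: λ = 2 × 1.41 × 255 / 1.50 = 479 nm.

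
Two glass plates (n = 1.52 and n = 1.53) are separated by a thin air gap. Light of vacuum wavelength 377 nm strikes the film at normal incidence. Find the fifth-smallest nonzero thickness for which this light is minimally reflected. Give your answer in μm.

At the upper boundary (n = 1.52 to n = 1.0) the reflected ray undergoes no phase shift.
Ray reflecting at the bottom interface goes from n = 1.0 toward n = 1.53: a half-wave phase shift.
Exactly one π shift → a net half-wave offset.
For weak reflection here: 2 n t = m λ.
The fifth-smallest nonzero thickness corresponds to m = 5: t = m λ / (2 n) = 5.00 × 377 / (2 × 1.0) = 943 nm.

0.943 μm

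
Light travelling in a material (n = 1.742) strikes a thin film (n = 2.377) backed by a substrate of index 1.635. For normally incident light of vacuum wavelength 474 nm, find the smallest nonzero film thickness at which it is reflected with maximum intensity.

49.9 nm

Top surface (1.742 → 2.377): reflection off a higher-index medium gives a half-wave phase shift.
Ray reflecting at the bottom interface goes from n = 2.377 toward n = 1.635: no phase shift.
The two reflections differ by half a wavelength.
So the condition for constructive reflection is 2 n t = (m + ½) λ.
Minimum at m = 0: t = λ / (4 n) = 474 / (4 × 2.377) = 49.9 nm.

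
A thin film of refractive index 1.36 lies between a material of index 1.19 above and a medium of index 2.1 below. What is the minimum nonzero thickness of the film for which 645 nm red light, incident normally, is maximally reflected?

237 nm

Top surface (1.19 → 1.36): reflection off a higher-index medium gives a half-wave phase shift.
Ray reflecting at the bottom interface goes from n = 1.36 toward n = 2.1: a half-wave phase shift.
Zero or two π shifts → no net half-wave offset.
With no net inversion, constructive interference in reflection requires 2 n t = m λ.
Minimum nonzero at m = 1: t = λ / (2 n) = 645 / (2 × 1.36) = 237 nm.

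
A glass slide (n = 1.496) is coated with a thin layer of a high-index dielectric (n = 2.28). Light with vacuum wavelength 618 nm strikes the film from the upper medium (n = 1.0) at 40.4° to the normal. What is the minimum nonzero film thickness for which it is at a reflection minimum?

Ray reflecting at the top interface goes from n = 1.0 toward n = 2.28: a half-wave phase shift.
Bottom surface (2.28 → 1.496): reflection off a lower-index medium gives no phase shift.
The two reflections differ by half a wavelength.
For weak reflection here: 2 n t cos θ_r = m λ.
Snell's law: 1.0 sin 40.4° = 2.28 sin θ_r → sin θ_r = 0.284, cos θ_r = 0.959.
Minimum nonzero at m = 1: t = λ / (2 n cos θ_r) = 618 / (2 × 2.28 × 0.959) = 141 nm.

141 nm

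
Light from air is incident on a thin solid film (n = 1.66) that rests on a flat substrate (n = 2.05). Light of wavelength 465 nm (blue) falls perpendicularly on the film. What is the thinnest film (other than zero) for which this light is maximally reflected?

140 nm

At the upper boundary (n = 1.0 to n = 1.66) the reflected ray undergoes a half-wave phase shift.
Bottom surface (1.66 → 2.05): reflection off a higher-index medium gives a half-wave phase shift.
Net: no relative phase inversion (both shifts match).
With no net inversion, constructive interference in reflection requires 2 n t = m λ.
Minimum nonzero at m = 1: t = λ / (2 n) = 465 / (2 × 1.66) = 140 nm.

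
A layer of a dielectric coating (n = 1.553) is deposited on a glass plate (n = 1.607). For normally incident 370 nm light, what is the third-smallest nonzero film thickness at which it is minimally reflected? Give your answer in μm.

0.298 μm

Top surface (1.0 → 1.553): reflection off a higher-index medium gives a half-wave phase shift.
At the lower boundary (n = 1.553 to n = 1.607) the reflected ray undergoes a half-wave phase shift.
Net: no relative phase inversion (both shifts match).
With no net inversion, destructive interference in reflection requires 2 n t = (m + ½) λ.
The third-smallest nonzero thickness corresponds to m = 2: t = (m + ½) λ / (2 n) = 2.50 × 370 / (2 × 1.553) = 298 nm.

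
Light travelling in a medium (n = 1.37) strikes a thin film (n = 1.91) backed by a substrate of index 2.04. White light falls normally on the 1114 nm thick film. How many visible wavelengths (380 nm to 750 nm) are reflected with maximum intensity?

At the upper boundary (n = 1.37 to n = 1.91) the reflected ray undergoes a half-wave phase shift.
At the lower boundary (n = 1.91 to n = 2.04) the reflected ray undergoes a half-wave phase shift.
Net: no relative phase inversion (both shifts match).
So the condition for constructive reflection is 2 n t = m λ.
λ = 2 n t / m = 4255 / m nm.
m=5: 851 nm (IR); m=6: 709 nm (visible); m=7: 608 nm (visible); m=8: 532 nm (visible); m=9: 473 nm (visible); m=10: 426 nm (visible); m=11: 387 nm (visible); m=12: 355 nm (UV).

6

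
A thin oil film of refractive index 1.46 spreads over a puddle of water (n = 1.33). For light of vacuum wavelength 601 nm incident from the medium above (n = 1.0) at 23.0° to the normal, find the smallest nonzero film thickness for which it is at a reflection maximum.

107 nm

At the upper boundary (n = 1.0 to n = 1.46) the reflected ray undergoes a half-wave phase shift.
Ray reflecting at the bottom interface goes from n = 1.46 toward n = 1.33: no phase shift.
Exactly one π shift → a net half-wave offset.
With one net inversion, constructive interference in reflection requires 2 n t cos θ_r = (m + ½) λ.
Snell's law: 1.0 sin 23.0° = 1.46 sin θ_r → sin θ_r = 0.268, cos θ_r = 0.964.
Minimum at m = 0: t = λ / (4 n cos θ_r) = 601 / (4 × 1.46 × 0.964) = 107 nm.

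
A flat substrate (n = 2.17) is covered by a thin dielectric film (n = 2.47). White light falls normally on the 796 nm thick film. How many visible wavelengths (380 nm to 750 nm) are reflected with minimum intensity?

5

At the upper boundary (n = 1.0 to n = 2.47) the reflected ray undergoes a half-wave phase shift.
At the lower boundary (n = 2.47 to n = 2.17) the reflected ray undergoes no phase shift.
The two reflections differ by half a wavelength.
So the condition for destructive reflection is 2 n t = m λ.
λ = 2 n t / m = 3932 / m nm.
m=5: 786 nm (IR); m=6: 655 nm (visible); m=7: 562 nm (visible); m=8: 492 nm (visible); m=9: 437 nm (visible); m=10: 393 nm (visible); m=11: 357 nm (UV).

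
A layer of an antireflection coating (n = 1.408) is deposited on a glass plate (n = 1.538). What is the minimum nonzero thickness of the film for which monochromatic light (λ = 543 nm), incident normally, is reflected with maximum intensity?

Ray reflecting at the top interface goes from n = 1.0 toward n = 1.408: a half-wave phase shift.
Ray reflecting at the bottom interface goes from n = 1.408 toward n = 1.538: a half-wave phase shift.
Zero or two π shifts → no net half-wave offset.
With no net inversion, constructive interference in reflection requires 2 n t = m λ.
Minimum nonzero at m = 1: t = λ / (2 n) = 543 / (2 × 1.408) = 193 nm.

193 nm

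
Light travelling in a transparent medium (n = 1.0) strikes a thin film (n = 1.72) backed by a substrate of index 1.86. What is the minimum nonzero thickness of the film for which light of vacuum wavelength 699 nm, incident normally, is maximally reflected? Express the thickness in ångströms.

2032 Å

Top surface (1.0 → 1.72): reflection off a higher-index medium gives a half-wave phase shift.
At the lower boundary (n = 1.72 to n = 1.86) the reflected ray undergoes a half-wave phase shift.
Net: no relative phase inversion (both shifts match).
So the condition for constructive reflection is 2 n t = m λ.
Minimum nonzero at m = 1: t = λ / (2 n) = 699 / (2 × 1.72) = 203 nm.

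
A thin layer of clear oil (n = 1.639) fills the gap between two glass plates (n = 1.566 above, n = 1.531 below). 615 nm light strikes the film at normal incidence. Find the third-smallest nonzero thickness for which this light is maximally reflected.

469 nm

Ray reflecting at the top interface goes from n = 1.566 toward n = 1.639: a half-wave phase shift.
At the lower boundary (n = 1.639 to n = 1.531) the reflected ray undergoes no phase shift.
The two reflections differ by half a wavelength.
With one net inversion, constructive interference in reflection requires 2 n t = (m + ½) λ.
The third-smallest nonzero thickness corresponds to m = 2: t = (m + ½) λ / (2 n) = 2.50 × 615 / (2 × 1.639) = 469 nm.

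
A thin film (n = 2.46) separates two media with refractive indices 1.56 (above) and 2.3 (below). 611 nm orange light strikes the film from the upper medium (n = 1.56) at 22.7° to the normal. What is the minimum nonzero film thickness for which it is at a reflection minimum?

128 nm

At the upper boundary (n = 1.56 to n = 2.46) the reflected ray undergoes a half-wave phase shift.
Bottom surface (2.46 → 2.3): reflection off a lower-index medium gives no phase shift.
The two reflections differ by half a wavelength.
With one net inversion, destructive interference in reflection requires 2 n t cos θ_r = m λ.
Snell's law: 1.56 sin 22.7° = 2.46 sin θ_r → sin θ_r = 0.245, cos θ_r = 0.970.
Minimum nonzero at m = 1: t = λ / (2 n cos θ_r) = 611 / (2 × 2.46 × 0.970) = 128 nm.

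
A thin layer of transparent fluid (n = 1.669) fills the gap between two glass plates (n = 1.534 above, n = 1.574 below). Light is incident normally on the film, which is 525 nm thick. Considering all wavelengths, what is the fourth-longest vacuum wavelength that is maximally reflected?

Top surface (1.534 → 1.669): reflection off a higher-index medium gives a half-wave phase shift.
Ray reflecting at the bottom interface goes from n = 1.669 toward n = 1.574: no phase shift.
The two reflections differ by half a wavelength.
So the condition for constructive reflection is 2 n t = (m + ½) λ.
λ = 2 n t / (m + ½). The fourth-longest wavelength is m = 3: λ = 2 × 1.669 × 525 / 3.50 = 501 nm.

501 nm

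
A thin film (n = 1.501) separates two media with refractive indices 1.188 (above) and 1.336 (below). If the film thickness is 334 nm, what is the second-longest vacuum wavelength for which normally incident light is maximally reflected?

Top surface (1.188 → 1.501): reflection off a higher-index medium gives a half-wave phase shift.
At the lower boundary (n = 1.501 to n = 1.336) the reflected ray undergoes no phase shift.
Exactly one π shift → a net half-wave offset.
For bright reflection here: 2 n t = (m + ½) λ.
λ = 2 n t / (m + ½). The second-longest wavelength is m = 1: λ = 2 × 1.501 × 334 / 1.50 = 668 nm.

668 nm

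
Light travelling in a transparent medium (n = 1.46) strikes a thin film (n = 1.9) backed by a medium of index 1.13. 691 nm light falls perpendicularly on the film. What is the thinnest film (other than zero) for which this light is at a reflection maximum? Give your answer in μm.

0.0909 μm

Ray reflecting at the top interface goes from n = 1.46 toward n = 1.9: a half-wave phase shift.
Bottom surface (1.9 → 1.13): reflection off a lower-index medium gives no phase shift.
The two reflections differ by half a wavelength.
So the condition for constructive reflection is 2 n t = (m + ½) λ.
Minimum at m = 0: t = λ / (4 n) = 691 / (4 × 1.9) = 90.9 nm.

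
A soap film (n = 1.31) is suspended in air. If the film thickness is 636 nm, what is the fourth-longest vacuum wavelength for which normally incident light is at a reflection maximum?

476 nm

Ray reflecting at the top interface goes from n = 1.0 toward n = 1.31: a half-wave phase shift.
Ray reflecting at the bottom interface goes from n = 1.31 toward n = 1.0: no phase shift.
Net: one phase inversion between the two reflected rays.
With one net inversion, constructive interference in reflection requires 2 n t = (m + ½) λ.
λ = 2 n t / (m + ½). The fourth-longest wavelength is m = 3: λ = 2 × 1.31 × 636 / 3.50 = 476 nm.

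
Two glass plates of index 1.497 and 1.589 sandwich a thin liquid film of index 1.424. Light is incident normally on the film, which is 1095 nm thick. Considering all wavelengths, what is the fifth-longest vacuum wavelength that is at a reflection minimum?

624 nm

At the upper boundary (n = 1.497 to n = 1.424) the reflected ray undergoes no phase shift.
Ray reflecting at the bottom interface goes from n = 1.424 toward n = 1.589: a half-wave phase shift.
Exactly one π shift → a net half-wave offset.
For dark reflection here: 2 n t = m λ.
λ = 2 n t / m. The fifth-longest wavelength is m = 5: λ = 2 × 1.424 × 1095 / 5.00 = 624 nm.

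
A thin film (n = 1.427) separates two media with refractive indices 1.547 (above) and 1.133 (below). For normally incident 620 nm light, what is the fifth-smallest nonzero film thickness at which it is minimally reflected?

Top surface (1.547 → 1.427): reflection off a lower-index medium gives no phase shift.
At the lower boundary (n = 1.427 to n = 1.133) the reflected ray undergoes no phase shift.
Net: no relative phase inversion (both shifts match).
So the condition for destructive reflection is 2 n t = (m + ½) λ.
The fifth-smallest nonzero thickness corresponds to m = 4: t = (m + ½) λ / (2 n) = 4.50 × 620 / (2 × 1.427) = 978 nm.

978 nm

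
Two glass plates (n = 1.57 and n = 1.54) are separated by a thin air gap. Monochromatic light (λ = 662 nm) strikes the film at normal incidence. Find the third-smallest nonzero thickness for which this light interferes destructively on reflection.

Ray reflecting at the top interface goes from n = 1.57 toward n = 1.0: no phase shift.
Bottom surface (1.0 → 1.54): reflection off a higher-index medium gives a half-wave phase shift.
Exactly one π shift → a net half-wave offset.
For minimum reflection here: 2 n t = m λ.
The third-smallest nonzero thickness corresponds to m = 3: t = m λ / (2 n) = 3.00 × 662 / (2 × 1.0) = 993 nm.

993 nm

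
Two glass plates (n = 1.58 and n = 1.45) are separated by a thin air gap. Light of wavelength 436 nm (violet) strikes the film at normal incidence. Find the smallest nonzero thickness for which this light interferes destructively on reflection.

At the upper boundary (n = 1.58 to n = 1.0) the reflected ray undergoes no phase shift.
Bottom surface (1.0 → 1.45): reflection off a higher-index medium gives a half-wave phase shift.
Net: one phase inversion between the two reflected rays.
So the condition for destructive reflection is 2 n t = m λ.
The smallest nonzero thickness corresponds to m = 1: t = m λ / (2 n) = 1.00 × 436 / (2 × 1.0) = 218 nm.

218 nm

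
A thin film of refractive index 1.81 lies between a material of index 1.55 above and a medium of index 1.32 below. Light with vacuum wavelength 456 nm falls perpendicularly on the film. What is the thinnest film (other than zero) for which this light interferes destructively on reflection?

126 nm

Top surface (1.55 → 1.81): reflection off a higher-index medium gives a half-wave phase shift.
Bottom surface (1.81 → 1.32): reflection off a lower-index medium gives no phase shift.
The two reflections differ by half a wavelength.
So the condition for destructive reflection is 2 n t = m λ.
Minimum nonzero at m = 1: t = λ / (2 n) = 456 / (2 × 1.81) = 126 nm.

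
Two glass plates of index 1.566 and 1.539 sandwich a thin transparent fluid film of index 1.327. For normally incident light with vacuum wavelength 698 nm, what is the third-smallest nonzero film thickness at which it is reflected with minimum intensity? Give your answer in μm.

Ray reflecting at the top interface goes from n = 1.566 toward n = 1.327: no phase shift.
Ray reflecting at the bottom interface goes from n = 1.327 toward n = 1.539: a half-wave phase shift.
The two reflections differ by half a wavelength.
With one net inversion, destructive interference in reflection requires 2 n t = m λ.
The third-smallest nonzero thickness corresponds to m = 3: t = m λ / (2 n) = 3.00 × 698 / (2 × 1.327) = 789 nm.

0.789 μm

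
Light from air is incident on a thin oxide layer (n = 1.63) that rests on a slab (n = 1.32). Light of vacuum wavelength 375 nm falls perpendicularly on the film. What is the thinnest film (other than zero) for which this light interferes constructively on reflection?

57.5 nm

At the upper boundary (n = 1.0 to n = 1.63) the reflected ray undergoes a half-wave phase shift.
At the lower boundary (n = 1.63 to n = 1.32) the reflected ray undergoes no phase shift.
Net: one phase inversion between the two reflected rays.
So the condition for constructive reflection is 2 n t = (m + ½) λ.
Minimum at m = 0: t = λ / (4 n) = 375 / (4 × 1.63) = 57.5 nm.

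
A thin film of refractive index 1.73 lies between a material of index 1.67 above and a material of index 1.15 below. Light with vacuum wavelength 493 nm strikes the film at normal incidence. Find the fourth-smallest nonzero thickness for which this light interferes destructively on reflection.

Ray reflecting at the top interface goes from n = 1.67 toward n = 1.73: a half-wave phase shift.
At the lower boundary (n = 1.73 to n = 1.15) the reflected ray undergoes no phase shift.
Exactly one π shift → a net half-wave offset.
With one net inversion, destructive interference in reflection requires 2 n t = m λ.
The fourth-smallest nonzero thickness corresponds to m = 4: t = m λ / (2 n) = 4.00 × 493 / (2 × 1.73) = 570 nm.

570 nm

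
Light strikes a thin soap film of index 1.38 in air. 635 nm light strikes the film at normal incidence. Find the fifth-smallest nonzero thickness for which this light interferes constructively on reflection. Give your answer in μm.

1.04 μm

At the upper boundary (n = 1.0 to n = 1.38) the reflected ray undergoes a half-wave phase shift.
At the lower boundary (n = 1.38 to n = 1.0) the reflected ray undergoes no phase shift.
Exactly one π shift → a net half-wave offset.
For maximum reflection here: 2 n t = (m + ½) λ.
The fifth-smallest nonzero thickness corresponds to m = 4: t = (m + ½) λ / (2 n) = 4.50 × 635 / (2 × 1.38) = 1035 nm.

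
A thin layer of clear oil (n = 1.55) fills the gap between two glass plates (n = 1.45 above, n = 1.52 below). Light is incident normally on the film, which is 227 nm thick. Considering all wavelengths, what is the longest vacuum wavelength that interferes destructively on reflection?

704 nm

Ray reflecting at the top interface goes from n = 1.45 toward n = 1.55: a half-wave phase shift.
Bottom surface (1.55 → 1.52): reflection off a lower-index medium gives no phase shift.
Net: one phase inversion between the two reflected rays.
With one net inversion, destructive interference in reflection requires 2 n t = m λ.
λ = 2 n t / m. The longest wavelength is m = 1: λ = 2 × 1.55 × 227 / 1.00 = 704 nm.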